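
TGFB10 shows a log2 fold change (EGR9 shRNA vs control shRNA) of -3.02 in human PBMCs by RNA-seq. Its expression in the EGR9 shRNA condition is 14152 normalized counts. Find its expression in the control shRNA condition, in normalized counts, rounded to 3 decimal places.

Fold change = 2^(-3.02) = 0.1233
control shRNA expression = 14152 / 0.1233 = 114796.436

114796.436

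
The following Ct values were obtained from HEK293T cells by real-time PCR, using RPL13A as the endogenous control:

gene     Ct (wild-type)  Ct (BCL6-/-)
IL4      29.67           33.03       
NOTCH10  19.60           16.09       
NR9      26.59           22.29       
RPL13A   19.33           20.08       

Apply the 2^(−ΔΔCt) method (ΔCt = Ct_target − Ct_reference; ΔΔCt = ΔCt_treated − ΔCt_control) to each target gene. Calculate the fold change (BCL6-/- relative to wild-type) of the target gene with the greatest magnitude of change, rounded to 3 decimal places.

IL4: ΔΔCt = (33.03−20.08) − (29.67−19.33) = 12.95 − 10.34 = 2.61; fold change = 2^-2.61 = 0.164
NOTCH10: ΔΔCt = (16.09−20.08) − (19.60−19.33) = -3.99 − 0.27 = -4.26; fold change = 2^4.26 = 19.160
NR9: ΔΔCt = (22.29−20.08) − (26.59−19.33) = 2.21 − 7.26 = -5.05; fold change = 2^5.05 = 33.128
NR9 has the largest |ΔΔCt| = 5.05.

33.128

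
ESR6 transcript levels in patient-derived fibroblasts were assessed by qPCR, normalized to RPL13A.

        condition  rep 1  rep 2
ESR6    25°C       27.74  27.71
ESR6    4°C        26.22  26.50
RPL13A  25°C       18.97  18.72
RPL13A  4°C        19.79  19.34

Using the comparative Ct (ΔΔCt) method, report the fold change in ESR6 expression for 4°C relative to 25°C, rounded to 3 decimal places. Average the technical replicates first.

Mean Ct: ESR6 25°C 27.725; ESR6 4°C 26.360; RPL13A 25°C 18.845; RPL13A 4°C 19.565
ΔCt(25°C) = 27.725 − 18.845 = 8.880
ΔCt(4°C) = 26.360 − 19.565 = 6.795
ΔΔCt = 6.795 − 8.880 = -2.085
Fold change = 2^(−(-2.085)) = 2^2.085 = 4.2428

4.243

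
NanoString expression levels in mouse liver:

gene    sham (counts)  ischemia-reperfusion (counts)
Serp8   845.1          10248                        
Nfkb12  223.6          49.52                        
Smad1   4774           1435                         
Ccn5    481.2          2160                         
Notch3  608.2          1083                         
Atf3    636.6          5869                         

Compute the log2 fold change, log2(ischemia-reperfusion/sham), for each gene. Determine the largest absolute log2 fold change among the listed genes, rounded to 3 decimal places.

3.600

log2(10248/845.1) = 3.600  (Serp8)
log2(49.52/223.6) = -2.175  (Nfkb12)
log2(1435/4774) = -1.734  (Smad1)
log2(2160/481.2) = 2.166  (Ccn5)
log2(1083/608.2) = 0.832  (Notch3)
log2(5869/636.6) = 3.205  (Atf3)
The largest magnitude belongs to Serp8.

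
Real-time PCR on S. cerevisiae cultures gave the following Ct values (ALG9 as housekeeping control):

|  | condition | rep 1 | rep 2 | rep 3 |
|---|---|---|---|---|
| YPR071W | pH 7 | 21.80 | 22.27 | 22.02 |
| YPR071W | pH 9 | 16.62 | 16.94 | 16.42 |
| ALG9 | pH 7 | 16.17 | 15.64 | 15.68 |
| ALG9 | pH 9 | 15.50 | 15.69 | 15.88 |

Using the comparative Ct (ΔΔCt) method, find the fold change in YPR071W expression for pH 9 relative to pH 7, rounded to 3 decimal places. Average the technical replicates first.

Mean Ct: YPR071W pH 7 22.030; YPR071W pH 9 16.660; ALG9 pH 7 15.830; ALG9 pH 9 15.690
ΔCt(pH 7) = 22.030 − 15.830 = 6.200
ΔCt(pH 9) = 16.660 − 15.690 = 0.970
ΔΔCt = 0.970 − 6.200 = -5.230
Fold change = 2^(−(-5.230)) = 2^5.230 = 37.5307

37.531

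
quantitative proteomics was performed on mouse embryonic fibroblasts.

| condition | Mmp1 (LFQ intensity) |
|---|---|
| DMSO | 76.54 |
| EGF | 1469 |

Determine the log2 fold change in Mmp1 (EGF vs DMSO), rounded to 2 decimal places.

4.26

Fold change = 1469 / 76.54 = 19.1926
log2(19.1926) = 4.262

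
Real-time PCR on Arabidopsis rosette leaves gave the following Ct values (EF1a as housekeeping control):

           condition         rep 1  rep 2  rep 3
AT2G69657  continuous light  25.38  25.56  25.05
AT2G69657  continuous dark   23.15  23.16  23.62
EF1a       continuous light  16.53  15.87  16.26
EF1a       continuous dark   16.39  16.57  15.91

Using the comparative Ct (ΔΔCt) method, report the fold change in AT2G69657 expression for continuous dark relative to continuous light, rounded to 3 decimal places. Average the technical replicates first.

Mean Ct: AT2G69657 continuous light 25.330; AT2G69657 continuous dark 23.310; EF1a continuous light 16.220; EF1a continuous dark 16.290
ΔCt(continuous light) = 25.330 − 16.220 = 9.110
ΔCt(continuous dark) = 23.310 − 16.290 = 7.020
ΔΔCt = 7.020 − 9.110 = -2.090
Fold change = 2^(−(-2.090)) = 2^2.090 = 4.2575

4.257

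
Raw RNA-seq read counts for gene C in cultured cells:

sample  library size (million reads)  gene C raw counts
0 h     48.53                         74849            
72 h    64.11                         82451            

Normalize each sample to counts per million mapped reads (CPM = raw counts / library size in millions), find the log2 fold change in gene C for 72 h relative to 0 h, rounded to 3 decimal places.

-0.262

CPM(0 h) = 74849 / 48.53 = 1542.3243
CPM(72 h) = 82451 / 64.11 = 1286.0864
Fold change = 1286.0864 / 1542.3243 = 0.83386
log2(0.83386) = -0.2621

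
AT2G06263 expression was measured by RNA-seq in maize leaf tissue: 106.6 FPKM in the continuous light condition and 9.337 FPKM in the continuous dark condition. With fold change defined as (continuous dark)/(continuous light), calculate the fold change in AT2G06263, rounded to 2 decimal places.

Fold change = 9.337 / 106.6 = 0.088
AT2G06263 is downregulated.

0.09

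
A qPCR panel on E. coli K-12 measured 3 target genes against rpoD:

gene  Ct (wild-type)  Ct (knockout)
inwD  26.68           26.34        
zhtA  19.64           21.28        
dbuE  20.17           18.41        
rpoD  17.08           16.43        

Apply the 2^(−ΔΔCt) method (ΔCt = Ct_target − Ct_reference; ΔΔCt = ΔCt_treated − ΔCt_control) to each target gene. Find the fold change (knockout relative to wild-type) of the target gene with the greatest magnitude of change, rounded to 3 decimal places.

inwD: ΔΔCt = (26.34−16.43) − (26.68−17.08) = 9.91 − 9.60 = 0.31; fold change = 2^-0.31 = 0.807
zhtA: ΔΔCt = (21.28−16.43) − (19.64−17.08) = 4.85 − 2.56 = 2.29; fold change = 2^-2.29 = 0.204
dbuE: ΔΔCt = (18.41−16.43) − (20.17−17.08) = 1.98 − 3.09 = -1.11; fold change = 2^1.11 = 2.158
zhtA has the largest |ΔΔCt| = 2.29.

0.204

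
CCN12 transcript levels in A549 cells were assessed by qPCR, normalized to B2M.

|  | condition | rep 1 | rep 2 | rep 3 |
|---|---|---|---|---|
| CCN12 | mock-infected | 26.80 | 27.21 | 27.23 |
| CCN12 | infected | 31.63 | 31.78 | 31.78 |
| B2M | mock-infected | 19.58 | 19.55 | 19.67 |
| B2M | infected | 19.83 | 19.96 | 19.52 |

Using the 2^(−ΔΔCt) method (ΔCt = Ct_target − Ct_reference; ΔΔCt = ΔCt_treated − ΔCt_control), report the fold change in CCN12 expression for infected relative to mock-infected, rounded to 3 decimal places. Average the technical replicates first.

Mean Ct: CCN12 mock-infected 27.080; CCN12 infected 31.730; B2M mock-infected 19.600; B2M infected 19.770
ΔCt(mock-infected) = 27.080 − 19.600 = 7.480
ΔCt(infected) = 31.730 − 19.770 = 11.960
ΔΔCt = 11.960 − 7.480 = 4.480
Fold change = 2^(−4.480) = 0.0448

0.045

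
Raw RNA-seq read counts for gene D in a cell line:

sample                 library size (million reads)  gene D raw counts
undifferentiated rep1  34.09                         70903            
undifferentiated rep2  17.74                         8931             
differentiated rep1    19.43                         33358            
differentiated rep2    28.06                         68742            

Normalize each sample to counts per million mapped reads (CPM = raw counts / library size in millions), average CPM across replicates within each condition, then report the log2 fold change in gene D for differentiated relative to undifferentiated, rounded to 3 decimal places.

CPM(undifferentiated rep1) = 70903 / 34.09 = 2079.8768
CPM(undifferentiated rep2) = 8931 / 17.74 = 503.4386
CPM(differentiated rep1) = 33358 / 19.43 = 1716.8296
CPM(differentiated rep2) = 68742 / 28.06 = 2449.8218
mean CPM(undifferentiated) = 1291.6577; mean CPM(differentiated) = 2083.3257
Fold change = 2083.3257 / 1291.6577 = 1.61291
log2(1.61291) = 0.6897

0.690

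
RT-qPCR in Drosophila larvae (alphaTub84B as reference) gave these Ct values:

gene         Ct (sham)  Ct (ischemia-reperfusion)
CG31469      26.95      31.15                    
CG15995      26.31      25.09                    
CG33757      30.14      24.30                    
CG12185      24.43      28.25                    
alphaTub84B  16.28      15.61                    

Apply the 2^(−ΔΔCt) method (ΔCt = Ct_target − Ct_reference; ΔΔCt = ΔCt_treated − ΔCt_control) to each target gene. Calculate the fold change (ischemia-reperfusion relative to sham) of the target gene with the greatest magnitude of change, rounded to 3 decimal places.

36.002

CG31469: ΔΔCt = (31.15−15.61) − (26.95−16.28) = 15.54 − 10.67 = 4.87; fold change = 2^-4.87 = 0.034
CG15995: ΔΔCt = (25.09−15.61) − (26.31−16.28) = 9.48 − 10.03 = -0.55; fold change = 2^0.55 = 1.464
CG33757: ΔΔCt = (24.30−15.61) − (30.14−16.28) = 8.69 − 13.86 = -5.17; fold change = 2^5.17 = 36.002
CG12185: ΔΔCt = (28.25−15.61) − (24.43−16.28) = 12.64 − 8.15 = 4.49; fold change = 2^-4.49 = 0.045
CG33757 has the largest |ΔΔCt| = 5.17.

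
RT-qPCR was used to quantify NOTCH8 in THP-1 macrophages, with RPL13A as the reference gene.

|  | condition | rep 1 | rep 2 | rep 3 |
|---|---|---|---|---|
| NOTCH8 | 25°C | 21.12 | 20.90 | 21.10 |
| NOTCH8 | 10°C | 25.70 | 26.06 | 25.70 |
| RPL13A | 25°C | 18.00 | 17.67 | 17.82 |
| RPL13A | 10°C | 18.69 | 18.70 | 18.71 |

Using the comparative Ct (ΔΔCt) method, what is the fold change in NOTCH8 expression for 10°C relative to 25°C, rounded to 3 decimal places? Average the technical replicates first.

0.067

Mean Ct: NOTCH8 25°C 21.040; NOTCH8 10°C 25.820; RPL13A 25°C 17.830; RPL13A 10°C 18.700
ΔCt(25°C) = 21.040 − 17.830 = 3.210
ΔCt(10°C) = 25.820 − 18.700 = 7.120
ΔΔCt = 7.120 − 3.210 = 3.910
Fold change = 2^(−3.910) = 0.0665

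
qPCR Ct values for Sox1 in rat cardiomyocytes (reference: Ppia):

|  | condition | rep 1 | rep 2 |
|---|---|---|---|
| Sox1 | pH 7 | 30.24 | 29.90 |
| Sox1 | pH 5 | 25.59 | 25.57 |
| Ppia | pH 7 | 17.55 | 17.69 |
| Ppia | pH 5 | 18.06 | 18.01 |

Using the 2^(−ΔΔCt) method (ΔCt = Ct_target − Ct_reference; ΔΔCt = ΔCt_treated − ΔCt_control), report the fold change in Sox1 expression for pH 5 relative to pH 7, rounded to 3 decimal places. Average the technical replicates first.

Mean Ct: Sox1 pH 7 30.070; Sox1 pH 5 25.580; Ppia pH 7 17.620; Ppia pH 5 18.035
ΔCt(pH 7) = 30.070 − 17.620 = 12.450
ΔCt(pH 5) = 25.580 − 18.035 = 7.545
ΔΔCt = 7.545 − 12.450 = -4.905
Fold change = 2^(−(-4.905)) = 2^4.905 = 29.9607

29.961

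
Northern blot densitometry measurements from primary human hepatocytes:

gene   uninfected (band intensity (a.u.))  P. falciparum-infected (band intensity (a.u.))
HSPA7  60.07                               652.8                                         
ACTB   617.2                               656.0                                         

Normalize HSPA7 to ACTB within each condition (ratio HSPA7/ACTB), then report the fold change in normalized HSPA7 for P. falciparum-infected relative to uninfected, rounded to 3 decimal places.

10.225

HSPA7/ACTB (uninfected) = 60.07 / 617.2 = 0.097327
HSPA7/ACTB (P. falciparum-infected) = 652.8 / 656.0 = 0.99512
Fold change = 0.99512 / 0.097327 = 10.2246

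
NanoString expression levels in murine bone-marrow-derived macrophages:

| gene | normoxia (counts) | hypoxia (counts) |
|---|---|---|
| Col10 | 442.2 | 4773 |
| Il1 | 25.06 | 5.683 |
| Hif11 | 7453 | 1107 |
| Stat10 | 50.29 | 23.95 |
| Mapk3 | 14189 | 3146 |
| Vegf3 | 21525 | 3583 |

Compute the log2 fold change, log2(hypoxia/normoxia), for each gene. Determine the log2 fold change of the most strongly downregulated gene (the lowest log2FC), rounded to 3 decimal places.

log2(4773/442.2) = 3.432  (Col10)
log2(5.683/25.06) = -2.141  (Il1)
log2(1107/7453) = -2.751  (Hif11)
log2(23.95/50.29) = -1.070  (Stat10)
log2(3146/14189) = -2.173  (Mapk3)
log2(3583/21525) = -2.587  (Vegf3)
Hif11 is most strongly downregulated.

-2.751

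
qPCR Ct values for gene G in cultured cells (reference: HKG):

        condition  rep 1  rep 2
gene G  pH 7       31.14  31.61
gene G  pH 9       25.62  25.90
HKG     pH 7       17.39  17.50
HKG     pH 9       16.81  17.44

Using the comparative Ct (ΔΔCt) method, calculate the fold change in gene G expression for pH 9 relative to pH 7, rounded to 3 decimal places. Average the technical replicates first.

Mean Ct: gene G pH 7 31.375; gene G pH 9 25.760; HKG pH 7 17.445; HKG pH 9 17.125
ΔCt(pH 7) = 31.375 − 17.445 = 13.930
ΔCt(pH 9) = 25.760 − 17.125 = 8.635
ΔΔCt = 8.635 − 13.930 = -5.295
Fold change = 2^(−(-5.295)) = 2^5.295 = 39.2603

39.260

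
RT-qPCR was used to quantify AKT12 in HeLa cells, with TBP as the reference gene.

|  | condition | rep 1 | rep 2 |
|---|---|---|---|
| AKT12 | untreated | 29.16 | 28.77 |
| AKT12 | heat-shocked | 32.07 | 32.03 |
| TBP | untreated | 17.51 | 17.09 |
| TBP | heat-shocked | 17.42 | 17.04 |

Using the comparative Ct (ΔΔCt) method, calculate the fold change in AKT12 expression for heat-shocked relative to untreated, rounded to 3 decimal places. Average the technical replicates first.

Mean Ct: AKT12 untreated 28.965; AKT12 heat-shocked 32.050; TBP untreated 17.300; TBP heat-shocked 17.230
ΔCt(untreated) = 28.965 − 17.300 = 11.665
ΔCt(heat-shocked) = 32.050 − 17.230 = 14.820
ΔΔCt = 14.820 − 11.665 = 3.155
Fold change = 2^(−3.155) = 0.1123

0.112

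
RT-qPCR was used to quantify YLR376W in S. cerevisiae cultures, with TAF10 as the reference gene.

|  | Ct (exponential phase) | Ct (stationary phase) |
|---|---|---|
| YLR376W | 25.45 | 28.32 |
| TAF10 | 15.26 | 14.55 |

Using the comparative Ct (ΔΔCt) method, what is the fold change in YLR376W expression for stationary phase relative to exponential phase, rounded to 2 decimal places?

ΔCt(exponential phase) = 25.450 − 15.260 = 10.190
ΔCt(stationary phase) = 28.320 − 14.550 = 13.770
ΔΔCt = 13.770 − 10.190 = 3.580
Fold change = 2^(−3.580) = 0.084

0.08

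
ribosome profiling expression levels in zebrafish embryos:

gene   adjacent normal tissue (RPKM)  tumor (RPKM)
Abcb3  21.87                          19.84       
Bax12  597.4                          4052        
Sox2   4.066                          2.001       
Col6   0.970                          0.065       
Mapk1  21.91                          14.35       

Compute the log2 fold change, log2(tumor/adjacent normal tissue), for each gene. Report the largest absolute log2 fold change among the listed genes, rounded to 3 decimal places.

log2(19.84/21.87) = -0.141  (Abcb3)
log2(4052/597.4) = 2.762  (Bax12)
log2(2.001/4.066) = -1.023  (Sox2)
log2(0.065/0.970) = -3.899  (Col6)
log2(14.35/21.91) = -0.611  (Mapk1)
The largest magnitude belongs to Col6.

3.899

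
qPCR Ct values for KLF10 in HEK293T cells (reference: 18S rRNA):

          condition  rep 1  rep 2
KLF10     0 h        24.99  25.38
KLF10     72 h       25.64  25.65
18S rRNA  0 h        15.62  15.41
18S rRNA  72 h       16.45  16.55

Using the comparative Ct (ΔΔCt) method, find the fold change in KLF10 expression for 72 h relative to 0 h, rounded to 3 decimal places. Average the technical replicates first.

1.439

Mean Ct: KLF10 0 h 25.185; KLF10 72 h 25.645; 18S rRNA 0 h 15.515; 18S rRNA 72 h 16.500
ΔCt(0 h) = 25.185 − 15.515 = 9.670
ΔCt(72 h) = 25.645 − 16.500 = 9.145
ΔΔCt = 9.145 − 9.670 = -0.525
Fold change = 2^(−(-0.525)) = 2^0.525 = 1.4389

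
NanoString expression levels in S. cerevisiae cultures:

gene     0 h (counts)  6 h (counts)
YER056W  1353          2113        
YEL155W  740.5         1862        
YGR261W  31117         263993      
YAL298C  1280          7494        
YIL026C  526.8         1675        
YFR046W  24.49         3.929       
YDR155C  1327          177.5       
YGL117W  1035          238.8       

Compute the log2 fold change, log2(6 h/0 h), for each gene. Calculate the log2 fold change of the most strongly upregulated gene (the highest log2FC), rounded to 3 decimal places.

3.085

log2(2113/1353) = 0.643  (YER056W)
log2(1862/740.5) = 1.330  (YEL155W)
log2(263993/31117) = 3.085  (YGR261W)
log2(7494/1280) = 2.550  (YAL298C)
log2(1675/526.8) = 1.669  (YIL026C)
log2(3.929/24.49) = -2.640  (YFR046W)
log2(177.5/1327) = -2.902  (YDR155C)
log2(238.8/1035) = -2.116  (YGL117W)
YGR261W is most strongly upregulated.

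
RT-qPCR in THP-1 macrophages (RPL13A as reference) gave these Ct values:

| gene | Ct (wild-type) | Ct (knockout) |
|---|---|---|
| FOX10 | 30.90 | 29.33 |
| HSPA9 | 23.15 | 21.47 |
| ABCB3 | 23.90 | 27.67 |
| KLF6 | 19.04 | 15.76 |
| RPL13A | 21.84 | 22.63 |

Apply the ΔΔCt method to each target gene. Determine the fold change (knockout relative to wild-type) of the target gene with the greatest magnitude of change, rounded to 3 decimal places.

FOX10: ΔΔCt = (29.33−22.63) − (30.90−21.84) = 6.70 − 9.06 = -2.36; fold change = 2^2.36 = 5.134
HSPA9: ΔΔCt = (21.47−22.63) − (23.15−21.84) = -1.16 − 1.31 = -2.47; fold change = 2^2.47 = 5.540
ABCB3: ΔΔCt = (27.67−22.63) − (23.90−21.84) = 5.04 − 2.06 = 2.98; fold change = 2^-2.98 = 0.127
KLF6: ΔΔCt = (15.76−22.63) − (19.04−21.84) = -6.87 − (-2.80) = -4.07; fold change = 2^4.07 = 16.795
KLF6 has the largest |ΔΔCt| = 4.07.

16.795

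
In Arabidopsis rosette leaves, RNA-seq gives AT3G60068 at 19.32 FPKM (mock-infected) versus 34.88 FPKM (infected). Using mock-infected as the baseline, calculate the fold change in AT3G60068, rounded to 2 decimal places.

1.81

Fold change = 34.88 / 19.32 = 1.805
AT3G60068 is upregulated.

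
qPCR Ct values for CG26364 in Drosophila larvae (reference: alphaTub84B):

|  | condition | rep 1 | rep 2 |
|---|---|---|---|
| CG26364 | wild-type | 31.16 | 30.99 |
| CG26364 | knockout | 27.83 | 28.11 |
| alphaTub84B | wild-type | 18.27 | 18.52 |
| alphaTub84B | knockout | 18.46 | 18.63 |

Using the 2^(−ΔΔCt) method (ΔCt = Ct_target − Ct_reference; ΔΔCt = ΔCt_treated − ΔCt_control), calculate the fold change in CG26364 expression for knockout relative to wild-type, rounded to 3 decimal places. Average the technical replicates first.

Mean Ct: CG26364 wild-type 31.075; CG26364 knockout 27.970; alphaTub84B wild-type 18.395; alphaTub84B knockout 18.545
ΔCt(wild-type) = 31.075 − 18.395 = 12.680
ΔCt(knockout) = 27.970 − 18.545 = 9.425
ΔΔCt = 9.425 − 12.680 = -3.255
Fold change = 2^(−(-3.255)) = 2^3.255 = 9.5467

9.547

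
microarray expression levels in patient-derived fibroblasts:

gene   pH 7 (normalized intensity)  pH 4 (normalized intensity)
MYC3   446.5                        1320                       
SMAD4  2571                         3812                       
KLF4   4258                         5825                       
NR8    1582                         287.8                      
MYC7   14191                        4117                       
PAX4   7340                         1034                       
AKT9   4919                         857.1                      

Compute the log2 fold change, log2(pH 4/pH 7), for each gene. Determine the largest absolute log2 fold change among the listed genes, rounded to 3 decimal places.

2.828

log2(1320/446.5) = 1.564  (MYC3)
log2(3812/2571) = 0.568  (SMAD4)
log2(5825/4258) = 0.452  (KLF4)
log2(287.8/1582) = -2.459  (NR8)
log2(4117/14191) = -1.785  (MYC7)
log2(1034/7340) = -2.828  (PAX4)
log2(857.1/4919) = -2.521  (AKT9)
The largest magnitude belongs to PAX4.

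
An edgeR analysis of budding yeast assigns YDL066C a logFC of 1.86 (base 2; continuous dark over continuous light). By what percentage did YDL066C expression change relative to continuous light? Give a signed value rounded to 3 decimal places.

263.008%

Fold change = 2^(1.86) = 3.6301
Percent change = (FC − 1) × 100% = (3.6301 − 1) × 100 = 263.008%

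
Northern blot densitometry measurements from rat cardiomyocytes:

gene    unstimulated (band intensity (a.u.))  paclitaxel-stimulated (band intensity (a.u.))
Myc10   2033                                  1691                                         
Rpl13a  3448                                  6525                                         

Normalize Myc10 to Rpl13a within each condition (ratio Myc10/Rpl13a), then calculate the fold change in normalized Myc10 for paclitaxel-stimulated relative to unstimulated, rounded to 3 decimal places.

Myc10/Rpl13a (unstimulated) = 2033 / 3448 = 0.58962
Myc10/Rpl13a (paclitaxel-stimulated) = 1691 / 6525 = 0.25916
Fold change = 0.25916 / 0.58962 = 0.4395

0.440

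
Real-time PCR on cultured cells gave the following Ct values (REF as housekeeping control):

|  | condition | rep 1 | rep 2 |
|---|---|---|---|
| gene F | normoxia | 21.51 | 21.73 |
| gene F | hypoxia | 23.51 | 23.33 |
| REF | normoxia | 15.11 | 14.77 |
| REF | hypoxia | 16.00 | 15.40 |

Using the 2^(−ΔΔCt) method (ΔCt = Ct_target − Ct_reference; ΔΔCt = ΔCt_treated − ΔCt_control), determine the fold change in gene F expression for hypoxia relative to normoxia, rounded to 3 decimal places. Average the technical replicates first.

0.486

Mean Ct: gene F normoxia 21.620; gene F hypoxia 23.420; REF normoxia 14.940; REF hypoxia 15.700
ΔCt(normoxia) = 21.620 − 14.940 = 6.680
ΔCt(hypoxia) = 23.420 − 15.700 = 7.720
ΔΔCt = 7.720 − 6.680 = 1.040
Fold change = 2^(−1.040) = 0.4863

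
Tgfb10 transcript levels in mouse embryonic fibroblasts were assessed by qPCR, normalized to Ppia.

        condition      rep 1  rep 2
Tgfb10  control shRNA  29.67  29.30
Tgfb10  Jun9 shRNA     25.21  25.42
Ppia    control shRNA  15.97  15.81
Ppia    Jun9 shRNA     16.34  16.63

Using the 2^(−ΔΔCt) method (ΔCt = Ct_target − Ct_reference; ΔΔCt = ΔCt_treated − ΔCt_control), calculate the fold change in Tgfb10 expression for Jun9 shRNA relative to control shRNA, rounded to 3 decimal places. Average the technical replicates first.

Mean Ct: Tgfb10 control shRNA 29.485; Tgfb10 Jun9 shRNA 25.315; Ppia control shRNA 15.890; Ppia Jun9 shRNA 16.485
ΔCt(control shRNA) = 29.485 − 15.890 = 13.595
ΔCt(Jun9 shRNA) = 25.315 − 16.485 = 8.830
ΔΔCt = 8.830 − 13.595 = -4.765
Fold change = 2^(−(-4.765)) = 2^4.765 = 27.1899

27.190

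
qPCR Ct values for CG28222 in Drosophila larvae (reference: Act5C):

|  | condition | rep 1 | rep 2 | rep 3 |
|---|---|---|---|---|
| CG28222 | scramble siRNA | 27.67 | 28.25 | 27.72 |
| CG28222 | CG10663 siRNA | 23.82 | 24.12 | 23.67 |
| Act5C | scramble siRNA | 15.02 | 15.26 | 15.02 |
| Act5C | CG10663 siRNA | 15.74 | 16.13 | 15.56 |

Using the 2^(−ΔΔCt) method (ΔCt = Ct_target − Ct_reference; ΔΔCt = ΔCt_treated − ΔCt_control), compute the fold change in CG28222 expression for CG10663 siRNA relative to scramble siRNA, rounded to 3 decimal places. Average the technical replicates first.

Mean Ct: CG28222 scramble siRNA 27.880; CG28222 CG10663 siRNA 23.870; Act5C scramble siRNA 15.100; Act5C CG10663 siRNA 15.810
ΔCt(scramble siRNA) = 27.880 − 15.100 = 12.780
ΔCt(CG10663 siRNA) = 23.870 − 15.810 = 8.060
ΔΔCt = 8.060 − 12.780 = -4.720
Fold change = 2^(−(-4.720)) = 2^4.720 = 26.3549

26.355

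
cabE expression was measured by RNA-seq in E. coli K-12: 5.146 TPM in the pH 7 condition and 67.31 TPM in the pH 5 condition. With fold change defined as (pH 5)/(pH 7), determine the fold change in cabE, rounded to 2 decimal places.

Fold change = 67.31 / 5.146 = 13.080
cabE is upregulated.

13.08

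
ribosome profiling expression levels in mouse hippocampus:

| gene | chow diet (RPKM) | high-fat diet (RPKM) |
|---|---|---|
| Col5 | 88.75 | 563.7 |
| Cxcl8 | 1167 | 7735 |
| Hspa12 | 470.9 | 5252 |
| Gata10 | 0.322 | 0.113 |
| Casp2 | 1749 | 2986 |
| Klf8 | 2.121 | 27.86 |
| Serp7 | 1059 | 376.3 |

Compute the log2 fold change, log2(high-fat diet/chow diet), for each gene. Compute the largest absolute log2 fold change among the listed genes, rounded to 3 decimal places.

log2(563.7/88.75) = 2.667  (Col5)
log2(7735/1167) = 2.729  (Cxcl8)
log2(5252/470.9) = 3.479  (Hspa12)
log2(0.113/0.322) = -1.511  (Gata10)
log2(2986/1749) = 0.772  (Casp2)
log2(27.86/2.121) = 3.715  (Klf8)
log2(376.3/1059) = -1.493  (Serp7)
The largest magnitude belongs to Klf8.

3.715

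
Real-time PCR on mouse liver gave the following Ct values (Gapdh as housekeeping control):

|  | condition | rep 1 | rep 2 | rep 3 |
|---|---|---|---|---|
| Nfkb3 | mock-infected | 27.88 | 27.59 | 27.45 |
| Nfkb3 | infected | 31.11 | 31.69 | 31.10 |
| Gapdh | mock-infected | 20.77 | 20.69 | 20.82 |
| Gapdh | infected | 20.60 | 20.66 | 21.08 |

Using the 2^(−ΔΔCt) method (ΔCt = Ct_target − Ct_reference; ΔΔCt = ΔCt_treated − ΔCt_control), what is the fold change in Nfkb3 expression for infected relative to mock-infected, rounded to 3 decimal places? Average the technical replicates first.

0.080

Mean Ct: Nfkb3 mock-infected 27.640; Nfkb3 infected 31.300; Gapdh mock-infected 20.760; Gapdh infected 20.780
ΔCt(mock-infected) = 27.640 − 20.760 = 6.880
ΔCt(infected) = 31.300 − 20.780 = 10.520
ΔΔCt = 10.520 − 6.880 = 3.640
Fold change = 2^(−3.640) = 0.0802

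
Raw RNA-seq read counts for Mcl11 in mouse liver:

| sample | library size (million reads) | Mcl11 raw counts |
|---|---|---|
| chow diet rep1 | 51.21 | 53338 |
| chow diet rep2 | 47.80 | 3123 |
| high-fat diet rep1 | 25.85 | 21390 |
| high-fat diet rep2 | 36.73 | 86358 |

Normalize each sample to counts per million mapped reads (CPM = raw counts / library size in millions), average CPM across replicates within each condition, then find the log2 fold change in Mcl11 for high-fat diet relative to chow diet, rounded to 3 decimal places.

CPM(chow diet rep1) = 53338 / 51.21 = 1041.5544
CPM(chow diet rep2) = 3123 / 47.80 = 65.3347
CPM(high-fat diet rep1) = 21390 / 25.85 = 827.4662
CPM(high-fat diet rep2) = 86358 / 36.73 = 2351.1571
mean CPM(chow diet) = 553.4446; mean CPM(high-fat diet) = 1589.3116
Fold change = 1589.3116 / 553.4446 = 2.87167
log2(2.87167) = 1.5219

1.522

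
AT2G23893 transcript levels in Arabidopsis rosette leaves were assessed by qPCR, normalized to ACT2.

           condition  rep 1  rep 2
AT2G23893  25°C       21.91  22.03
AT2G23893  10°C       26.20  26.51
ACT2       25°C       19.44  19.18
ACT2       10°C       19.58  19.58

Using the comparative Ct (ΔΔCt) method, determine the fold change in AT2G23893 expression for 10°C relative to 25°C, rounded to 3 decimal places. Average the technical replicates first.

0.058

Mean Ct: AT2G23893 25°C 21.970; AT2G23893 10°C 26.355; ACT2 25°C 19.310; ACT2 10°C 19.580
ΔCt(25°C) = 21.970 − 19.310 = 2.660
ΔCt(10°C) = 26.355 − 19.580 = 6.775
ΔΔCt = 6.775 − 2.660 = 4.115
Fold change = 2^(−4.115) = 0.0577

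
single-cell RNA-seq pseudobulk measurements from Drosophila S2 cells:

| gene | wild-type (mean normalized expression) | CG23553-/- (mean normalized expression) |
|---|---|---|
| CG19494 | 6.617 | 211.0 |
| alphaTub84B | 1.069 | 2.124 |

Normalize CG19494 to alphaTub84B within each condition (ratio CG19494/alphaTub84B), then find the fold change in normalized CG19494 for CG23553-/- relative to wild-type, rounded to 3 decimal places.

CG19494/alphaTub84B (wild-type) = 6.617 / 1.069 = 6.1899
CG19494/alphaTub84B (CG23553-/-) = 211.0 / 2.124 = 99.341
Fold change = 99.341 / 6.1899 = 16.0489

16.049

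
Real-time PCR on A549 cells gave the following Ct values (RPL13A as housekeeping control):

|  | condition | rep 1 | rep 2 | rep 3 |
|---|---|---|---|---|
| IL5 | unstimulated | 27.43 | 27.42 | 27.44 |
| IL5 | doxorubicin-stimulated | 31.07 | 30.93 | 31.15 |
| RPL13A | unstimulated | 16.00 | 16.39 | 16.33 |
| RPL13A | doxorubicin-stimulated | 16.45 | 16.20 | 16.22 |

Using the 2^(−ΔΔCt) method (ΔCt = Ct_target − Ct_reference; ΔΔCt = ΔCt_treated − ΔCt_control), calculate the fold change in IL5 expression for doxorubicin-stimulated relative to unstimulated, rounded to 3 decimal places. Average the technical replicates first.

Mean Ct: IL5 unstimulated 27.430; IL5 doxorubicin-stimulated 31.050; RPL13A unstimulated 16.240; RPL13A doxorubicin-stimulated 16.290
ΔCt(unstimulated) = 27.430 − 16.240 = 11.190
ΔCt(doxorubicin-stimulated) = 31.050 − 16.290 = 14.760
ΔΔCt = 14.760 − 11.190 = 3.570
Fold change = 2^(−3.570) = 0.0842

0.084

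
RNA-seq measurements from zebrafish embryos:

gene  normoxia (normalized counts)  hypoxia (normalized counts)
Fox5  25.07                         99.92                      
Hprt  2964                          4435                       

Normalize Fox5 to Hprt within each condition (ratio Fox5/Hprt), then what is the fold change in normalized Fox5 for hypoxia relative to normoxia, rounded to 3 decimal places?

Fox5/Hprt (normoxia) = 25.07 / 2964 = 0.0084582
Fox5/Hprt (hypoxia) = 99.92 / 4435 = 0.02253
Fold change = 0.02253 / 0.0084582 = 2.6637

2.664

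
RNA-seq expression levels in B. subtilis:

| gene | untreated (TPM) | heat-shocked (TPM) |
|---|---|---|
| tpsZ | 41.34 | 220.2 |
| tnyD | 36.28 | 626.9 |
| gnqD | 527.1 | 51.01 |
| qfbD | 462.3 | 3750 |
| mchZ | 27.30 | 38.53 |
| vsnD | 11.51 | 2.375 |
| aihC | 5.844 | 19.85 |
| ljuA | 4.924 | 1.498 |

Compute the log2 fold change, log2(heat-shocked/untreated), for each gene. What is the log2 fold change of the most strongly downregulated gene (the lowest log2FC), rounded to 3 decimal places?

log2(220.2/41.34) = 2.413  (tpsZ)
log2(626.9/36.28) = 4.111  (tnyD)
log2(51.01/527.1) = -3.369  (gnqD)
log2(3750/462.3) = 3.020  (qfbD)
log2(38.53/27.30) = 0.497  (mchZ)
log2(2.375/11.51) = -2.277  (vsnD)
log2(19.85/5.844) = 1.764  (aihC)
log2(1.498/4.924) = -1.717  (ljuA)
gnqD is most strongly downregulated.

-3.369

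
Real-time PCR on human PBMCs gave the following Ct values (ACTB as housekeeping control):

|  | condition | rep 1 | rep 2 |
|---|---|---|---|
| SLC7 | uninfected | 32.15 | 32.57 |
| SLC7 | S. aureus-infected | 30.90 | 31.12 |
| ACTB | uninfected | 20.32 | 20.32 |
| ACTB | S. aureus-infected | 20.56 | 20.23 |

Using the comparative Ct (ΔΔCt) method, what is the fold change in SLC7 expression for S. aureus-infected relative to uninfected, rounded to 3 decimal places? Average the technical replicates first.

2.685

Mean Ct: SLC7 uninfected 32.360; SLC7 S. aureus-infected 31.010; ACTB uninfected 20.320; ACTB S. aureus-infected 20.395
ΔCt(uninfected) = 32.360 − 20.320 = 12.040
ΔCt(S. aureus-infected) = 31.010 − 20.395 = 10.615
ΔΔCt = 10.615 − 12.040 = -1.425
Fold change = 2^(−(-1.425)) = 2^1.425 = 2.6851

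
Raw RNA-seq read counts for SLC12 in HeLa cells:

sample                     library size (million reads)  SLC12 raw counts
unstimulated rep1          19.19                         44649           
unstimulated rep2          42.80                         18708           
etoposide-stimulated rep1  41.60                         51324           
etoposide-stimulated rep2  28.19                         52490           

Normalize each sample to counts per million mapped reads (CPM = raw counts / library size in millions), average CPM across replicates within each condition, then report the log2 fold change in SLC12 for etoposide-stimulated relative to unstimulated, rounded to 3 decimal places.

0.164

CPM(unstimulated rep1) = 44649 / 19.19 = 2326.6806
CPM(unstimulated rep2) = 18708 / 42.80 = 437.1028
CPM(etoposide-stimulated rep1) = 51324 / 41.60 = 1233.7500
CPM(etoposide-stimulated rep2) = 52490 / 28.19 = 1862.0078
mean CPM(unstimulated) = 1381.8917; mean CPM(etoposide-stimulated) = 1547.8789
Fold change = 1547.8789 / 1381.8917 = 1.12012
log2(1.12012) = 0.1636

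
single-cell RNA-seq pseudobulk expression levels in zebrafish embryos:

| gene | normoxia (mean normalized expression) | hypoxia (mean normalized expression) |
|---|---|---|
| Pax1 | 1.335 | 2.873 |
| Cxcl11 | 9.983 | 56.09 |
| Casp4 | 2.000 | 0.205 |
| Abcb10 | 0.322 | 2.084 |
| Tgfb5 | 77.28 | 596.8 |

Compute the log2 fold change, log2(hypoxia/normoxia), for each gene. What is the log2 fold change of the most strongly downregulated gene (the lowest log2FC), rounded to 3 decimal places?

-3.286

log2(2.873/1.335) = 1.106  (Pax1)
log2(56.09/9.983) = 2.490  (Cxcl11)
log2(0.205/2.000) = -3.286  (Casp4)
log2(2.084/0.322) = 2.694  (Abcb10)
log2(596.8/77.28) = 2.949  (Tgfb5)
Casp4 is most strongly downregulated.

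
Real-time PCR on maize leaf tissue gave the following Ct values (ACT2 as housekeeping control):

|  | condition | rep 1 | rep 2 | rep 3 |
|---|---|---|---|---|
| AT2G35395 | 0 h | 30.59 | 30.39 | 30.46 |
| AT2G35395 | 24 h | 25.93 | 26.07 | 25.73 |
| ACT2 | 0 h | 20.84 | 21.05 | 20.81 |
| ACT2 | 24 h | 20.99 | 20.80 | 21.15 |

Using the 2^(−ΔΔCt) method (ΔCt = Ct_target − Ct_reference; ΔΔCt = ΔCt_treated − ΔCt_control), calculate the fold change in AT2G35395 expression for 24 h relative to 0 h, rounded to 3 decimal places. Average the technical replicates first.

25.107

Mean Ct: AT2G35395 0 h 30.480; AT2G35395 24 h 25.910; ACT2 0 h 20.900; ACT2 24 h 20.980
ΔCt(0 h) = 30.480 − 20.900 = 9.580
ΔCt(24 h) = 25.910 − 20.980 = 4.930
ΔΔCt = 4.930 − 9.580 = -4.650
Fold change = 2^(−(-4.650)) = 2^4.650 = 25.1067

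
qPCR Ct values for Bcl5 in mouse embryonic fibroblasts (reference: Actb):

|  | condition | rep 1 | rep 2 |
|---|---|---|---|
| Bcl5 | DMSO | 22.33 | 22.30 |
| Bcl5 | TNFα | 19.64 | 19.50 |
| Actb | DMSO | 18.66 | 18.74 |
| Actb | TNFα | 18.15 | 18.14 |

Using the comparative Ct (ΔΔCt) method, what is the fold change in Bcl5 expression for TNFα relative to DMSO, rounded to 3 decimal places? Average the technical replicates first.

4.563

Mean Ct: Bcl5 DMSO 22.315; Bcl5 TNFα 19.570; Actb DMSO 18.700; Actb TNFα 18.145
ΔCt(DMSO) = 22.315 − 18.700 = 3.615
ΔCt(TNFα) = 19.570 − 18.145 = 1.425
ΔΔCt = 1.425 − 3.615 = -2.190
Fold change = 2^(−(-2.190)) = 2^2.190 = 4.5631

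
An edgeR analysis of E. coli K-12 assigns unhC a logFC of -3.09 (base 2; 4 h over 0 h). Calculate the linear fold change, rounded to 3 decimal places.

0.117

Fold change = 2^(-3.09) = 0.1174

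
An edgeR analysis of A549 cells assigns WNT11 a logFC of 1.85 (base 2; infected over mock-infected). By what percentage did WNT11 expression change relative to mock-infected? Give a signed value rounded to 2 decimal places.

Fold change = 2^(1.85) = 3.6050
Percent change = (FC − 1) × 100% = (3.6050 − 1) × 100 = 260.50%

260.50%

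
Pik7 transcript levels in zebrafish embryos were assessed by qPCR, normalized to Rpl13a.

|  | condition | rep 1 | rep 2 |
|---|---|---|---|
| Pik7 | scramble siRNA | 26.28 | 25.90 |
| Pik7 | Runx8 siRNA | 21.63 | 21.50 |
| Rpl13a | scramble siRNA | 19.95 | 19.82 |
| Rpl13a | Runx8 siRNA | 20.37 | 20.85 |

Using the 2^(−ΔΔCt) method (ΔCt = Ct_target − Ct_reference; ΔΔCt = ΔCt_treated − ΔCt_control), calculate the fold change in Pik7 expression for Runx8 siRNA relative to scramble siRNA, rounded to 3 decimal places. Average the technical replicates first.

Mean Ct: Pik7 scramble siRNA 26.090; Pik7 Runx8 siRNA 21.565; Rpl13a scramble siRNA 19.885; Rpl13a Runx8 siRNA 20.610
ΔCt(scramble siRNA) = 26.090 − 19.885 = 6.205
ΔCt(Runx8 siRNA) = 21.565 − 20.610 = 0.955
ΔΔCt = 0.955 − 6.205 = -5.250
Fold change = 2^(−(-5.250)) = 2^5.250 = 38.0546

38.055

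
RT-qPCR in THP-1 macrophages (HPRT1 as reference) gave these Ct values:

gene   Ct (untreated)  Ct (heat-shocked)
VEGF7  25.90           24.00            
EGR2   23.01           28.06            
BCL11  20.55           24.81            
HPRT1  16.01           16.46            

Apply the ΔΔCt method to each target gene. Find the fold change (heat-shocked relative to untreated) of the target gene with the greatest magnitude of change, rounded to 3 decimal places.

VEGF7: ΔΔCt = (24.00−16.46) − (25.90−16.01) = 7.54 − 9.89 = -2.35; fold change = 2^2.35 = 5.098
EGR2: ΔΔCt = (28.06−16.46) − (23.01−16.01) = 11.60 − 7.00 = 4.60; fold change = 2^-4.60 = 0.041
BCL11: ΔΔCt = (24.81−16.46) − (20.55−16.01) = 8.35 − 4.54 = 3.81; fold change = 2^-3.81 = 0.071
EGR2 has the largest |ΔΔCt| = 4.60.

0.041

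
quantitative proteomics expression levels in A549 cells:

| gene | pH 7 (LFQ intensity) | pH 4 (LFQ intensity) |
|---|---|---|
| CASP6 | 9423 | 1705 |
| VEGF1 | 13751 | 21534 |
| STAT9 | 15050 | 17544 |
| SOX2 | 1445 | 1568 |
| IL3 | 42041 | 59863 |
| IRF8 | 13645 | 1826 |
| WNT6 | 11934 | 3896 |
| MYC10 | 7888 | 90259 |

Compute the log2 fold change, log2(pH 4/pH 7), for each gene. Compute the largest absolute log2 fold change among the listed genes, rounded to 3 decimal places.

3.516

log2(1705/9423) = -2.466  (CASP6)
log2(21534/13751) = 0.647  (VEGF1)
log2(17544/15050) = 0.221  (STAT9)
log2(1568/1445) = 0.118  (SOX2)
log2(59863/42041) = 0.510  (IL3)
log2(1826/13645) = -2.902  (IRF8)
log2(3896/11934) = -1.615  (WNT6)
log2(90259/7888) = 3.516  (MYC10)
The largest magnitude belongs to MYC10.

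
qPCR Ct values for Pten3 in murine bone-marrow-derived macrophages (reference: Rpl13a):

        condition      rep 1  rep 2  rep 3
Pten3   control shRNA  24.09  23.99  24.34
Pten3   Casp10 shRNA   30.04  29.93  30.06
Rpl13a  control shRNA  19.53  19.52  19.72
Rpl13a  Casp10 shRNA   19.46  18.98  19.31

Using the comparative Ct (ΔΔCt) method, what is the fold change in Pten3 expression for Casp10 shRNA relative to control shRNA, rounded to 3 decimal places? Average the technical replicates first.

0.014

Mean Ct: Pten3 control shRNA 24.140; Pten3 Casp10 shRNA 30.010; Rpl13a control shRNA 19.590; Rpl13a Casp10 shRNA 19.250
ΔCt(control shRNA) = 24.140 − 19.590 = 4.550
ΔCt(Casp10 shRNA) = 30.010 − 19.250 = 10.760
ΔΔCt = 10.760 − 4.550 = 6.210
Fold change = 2^(−6.210) = 0.0135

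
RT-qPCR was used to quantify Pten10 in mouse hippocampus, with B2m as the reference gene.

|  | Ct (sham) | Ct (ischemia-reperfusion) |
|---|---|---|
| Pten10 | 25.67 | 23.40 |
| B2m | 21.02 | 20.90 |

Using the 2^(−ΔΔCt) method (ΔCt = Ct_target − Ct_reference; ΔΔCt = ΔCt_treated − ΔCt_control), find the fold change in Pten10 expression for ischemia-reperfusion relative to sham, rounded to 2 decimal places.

ΔCt(sham) = 25.670 − 21.020 = 4.650
ΔCt(ischemia-reperfusion) = 23.400 − 20.900 = 2.500
ΔΔCt = 2.500 − 4.650 = -2.150
Fold change = 2^(−(-2.150)) = 2^2.150 = 4.438

4.44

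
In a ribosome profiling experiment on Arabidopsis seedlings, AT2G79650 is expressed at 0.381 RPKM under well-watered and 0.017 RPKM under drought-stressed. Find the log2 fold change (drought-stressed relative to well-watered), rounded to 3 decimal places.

-4.486

Fold change = 0.017 / 0.381 = 0.0446
log2(0.0446) = -4.4862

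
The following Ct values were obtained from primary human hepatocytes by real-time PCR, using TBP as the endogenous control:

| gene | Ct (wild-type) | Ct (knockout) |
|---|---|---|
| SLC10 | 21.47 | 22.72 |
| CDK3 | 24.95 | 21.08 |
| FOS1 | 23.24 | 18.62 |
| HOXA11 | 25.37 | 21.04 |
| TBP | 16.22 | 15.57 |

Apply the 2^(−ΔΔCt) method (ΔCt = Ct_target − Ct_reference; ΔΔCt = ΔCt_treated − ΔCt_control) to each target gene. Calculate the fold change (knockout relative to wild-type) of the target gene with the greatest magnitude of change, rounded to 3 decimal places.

15.671

SLC10: ΔΔCt = (22.72−15.57) − (21.47−16.22) = 7.15 − 5.25 = 1.90; fold change = 2^-1.90 = 0.268
CDK3: ΔΔCt = (21.08−15.57) − (24.95−16.22) = 5.51 − 8.73 = -3.22; fold change = 2^3.22 = 9.318
FOS1: ΔΔCt = (18.62−15.57) − (23.24−16.22) = 3.05 − 7.02 = -3.97; fold change = 2^3.97 = 15.671
HOXA11: ΔΔCt = (21.04−15.57) − (25.37−16.22) = 5.47 − 9.15 = -3.68; fold change = 2^3.68 = 12.817
FOS1 has the largest |ΔΔCt| = 3.97.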